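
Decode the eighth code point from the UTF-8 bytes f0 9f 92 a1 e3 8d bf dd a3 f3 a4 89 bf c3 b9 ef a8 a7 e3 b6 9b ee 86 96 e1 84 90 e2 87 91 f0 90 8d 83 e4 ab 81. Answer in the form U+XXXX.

U+E196

Offset 0: leading byte 0xF0 = 11110000 → 4-byte char #1 = F0 9F 92 A1.
Offset 4: leading byte 0xE3 = 11100011 → 3-byte char #2 = E3 8D BF.
Offset 7: leading byte 0xDD = 11011101 → 2-byte char #3 = DD A3.
Offset 9: leading byte 0xF3 = 11110011 → 4-byte char #4 = F3 A4 89 BF.
Offset 13: leading byte 0xC3 = 11000011 → 2-byte char #5 = C3 B9.
Offset 15: leading byte 0xEF = 11101111 → 3-byte char #6 = EF A8 A7.
Offset 18: leading byte 0xE3 = 11100011 → 3-byte char #7 = E3 B6 9B.
Offset 21: leading byte 0xEE = 11101110 → 3-byte char #8 = EE 86 96.
Leading byte 0xEE = 11101110 matches 1110xxxx → 3-byte sequence.
Byte 1: 0xEE = 11101110, payload 1110 (4 bits).
Byte 2: 0x86 = 10000110 (10xxxxxx ✓), payload 000110.
Byte 3: 0x96 = 10010110 (10xxxxxx ✓), payload 010110.
Concatenate: 1110000110010110 = 0xE196 (16 bits → U+E196).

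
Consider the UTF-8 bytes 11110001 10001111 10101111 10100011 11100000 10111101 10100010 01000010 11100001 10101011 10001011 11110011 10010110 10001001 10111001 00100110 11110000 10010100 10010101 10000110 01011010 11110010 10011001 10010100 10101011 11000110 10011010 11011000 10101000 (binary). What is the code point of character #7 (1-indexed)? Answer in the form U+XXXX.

Offset 0: leading byte 0xF1 = 11110001 → 4-byte char #1 = F1 8F AF A3.
Offset 4: leading byte 0xE0 = 11100000 → 3-byte char #2 = E0 BD A2.
Offset 7: leading byte 0x42 = 01000010 → 1-byte char #3 = 42.
Offset 8: leading byte 0xE1 = 11100001 → 3-byte char #4 = E1 AB 8B.
Offset 11: leading byte 0xF3 = 11110011 → 4-byte char #5 = F3 96 89 B9.
Offset 15: leading byte 0x26 = 00100110 → 1-byte char #6 = 26.
Offset 16: leading byte 0xF0 = 11110000 → 4-byte char #7 = F0 94 95 86.
Leading byte 0xF0 = 11110000 matches 11110xxx → 4-byte sequence.
Byte 1: 0xF0 = 11110000, payload 000 (3 bits).
Byte 2: 0x94 = 10010100 (10xxxxxx ✓), payload 010100.
Byte 3: 0x95 = 10010101 (10xxxxxx ✓), payload 010101.
Byte 4: 0x86 = 10000110 (10xxxxxx ✓), payload 000110.
Concatenate: 000010100010101000110 = 0x14546 (21 bits → U+14546).

U+14546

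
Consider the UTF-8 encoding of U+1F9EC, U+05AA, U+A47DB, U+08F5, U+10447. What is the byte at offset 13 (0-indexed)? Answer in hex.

0xF0

U+1F9EC → 4-byte form F0 9F A7 AC at offsets 0–3.
U+05AA → 2-byte form D6 AA at offsets 4–5.
U+A47DB → 4-byte form F2 A4 9F 9B at offsets 6–9.
U+08F5 → 3-byte form E0 A3 B5 at offsets 10–12.
U+10447 → 4-byte form F0 90 91 87 at offsets 13–16.
Offset 13 falls in char 5's range; it's byte 1 of F0 90 91 87 = 0xF0.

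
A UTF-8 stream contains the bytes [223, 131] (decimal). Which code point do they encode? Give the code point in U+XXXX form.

U+07C3

Leading byte 0xDF = 11011111 matches 110xxxxx → 2-byte sequence.
Byte 1: 0xDF = 11011111, payload 11111 (5 bits).
Byte 2: 0x83 = 10000011 (10xxxxxx ✓), payload 000011.
Concatenate: 11111000011 = 0x7C3 (11 bits → U+07C3).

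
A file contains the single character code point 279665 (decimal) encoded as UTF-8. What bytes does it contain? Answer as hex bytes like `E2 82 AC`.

U+44471 = 0x44471 = 279665 decimal. In range U+10000–U+10FFFF → 4-byte form: 11110xxx 10xxxxxx 10xxxxxx 10xxxxxx.
Binary (21 bits): 001000100010001110001.
Split 3+6+6+6: 001 | 000100 | 010001 | 110001.
Byte 1: 11110001 = 0xF1.
Byte 2: 10000100 = 0x84.
Byte 3: 10010001 = 0x91.
Byte 4: 10110001 = 0xB1.

F1 84 91 B1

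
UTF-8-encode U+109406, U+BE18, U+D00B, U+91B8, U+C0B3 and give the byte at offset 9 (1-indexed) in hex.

1-indexed offset 9 is 0-indexed offset 8.
U+109406 → 4-byte form F4 89 90 86 at offsets 0–3.
U+BE18 → 3-byte form EB B8 98 at offsets 4–6.
U+D00B → 3-byte form ED 80 8B at offsets 7–9.
Offset 8 falls in char 3's range; it's byte 2 of ED 80 8B = 0x80.

0x80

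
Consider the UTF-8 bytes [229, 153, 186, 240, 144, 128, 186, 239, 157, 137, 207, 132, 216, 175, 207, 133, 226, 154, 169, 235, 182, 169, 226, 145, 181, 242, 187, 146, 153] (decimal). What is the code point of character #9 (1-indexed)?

Offset 0: leading byte 0xE5 = 11100101 → 3-byte char #1 = E5 99 BA.
Offset 3: leading byte 0xF0 = 11110000 → 4-byte char #2 = F0 90 80 BA.
Offset 7: leading byte 0xEF = 11101111 → 3-byte char #3 = EF 9D 89.
Offset 10: leading byte 0xCF = 11001111 → 2-byte char #4 = CF 84.
Offset 12: leading byte 0xD8 = 11011000 → 2-byte char #5 = D8 AF.
Offset 14: leading byte 0xCF = 11001111 → 2-byte char #6 = CF 85.
Offset 16: leading byte 0xE2 = 11100010 → 3-byte char #7 = E2 9A A9.
Offset 19: leading byte 0xEB = 11101011 → 3-byte char #8 = EB B6 A9.
Offset 22: leading byte 0xE2 = 11100010 → 3-byte char #9 = E2 91 B5.
Leading byte 0xE2 = 11100010 matches 1110xxxx → 3-byte sequence.
Byte 1: 0xE2 = 11100010, payload 0010 (4 bits).
Byte 2: 0x91 = 10010001 (10xxxxxx ✓), payload 010001.
Byte 3: 0xB5 = 10110101 (10xxxxxx ✓), payload 110101.
Concatenate: 0010010001110101 = 0x2475 (16 bits → U+2475).

U+2475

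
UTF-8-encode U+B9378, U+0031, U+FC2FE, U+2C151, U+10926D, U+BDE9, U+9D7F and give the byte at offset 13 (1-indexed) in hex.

0x91

1-indexed offset 13 is 0-indexed offset 12.
U+B9378 → 4-byte form F2 B9 8D B8 at offsets 0–3.
U+0031 → 1-byte form 31 at offsets 4–4.
U+FC2FE → 4-byte form F3 BC 8B BE at offsets 5–8.
U+2C151 → 4-byte form F0 AC 85 91 at offsets 9–12.
Offset 12 falls in char 4's range; it's byte 4 of F0 AC 85 91 = 0x91.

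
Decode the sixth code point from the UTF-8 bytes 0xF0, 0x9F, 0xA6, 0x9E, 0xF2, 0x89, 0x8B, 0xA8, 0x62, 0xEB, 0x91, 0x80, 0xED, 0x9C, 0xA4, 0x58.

Offset 0: leading byte 0xF0 = 11110000 → 4-byte char #1 = F0 9F A6 9E.
Offset 4: leading byte 0xF2 = 11110010 → 4-byte char #2 = F2 89 8B A8.
Offset 8: leading byte 0x62 = 01100010 → 1-byte char #3 = 62.
Offset 9: leading byte 0xEB = 11101011 → 3-byte char #4 = EB 91 80.
Offset 12: leading byte 0xED = 11101101 → 3-byte char #5 = ED 9C A4.
Offset 15: leading byte 0x58 = 01011000 → 1-byte char #6 = 58.
Leading byte 0x58 = 01011000 matches 0xxxxxxx → 1-byte sequence.
Byte 1: 0x58 = 01011000, payload 1011000 (7 bits).
Concatenate: 1011000 = 0x58 (7 bits → U+0058).

U+0058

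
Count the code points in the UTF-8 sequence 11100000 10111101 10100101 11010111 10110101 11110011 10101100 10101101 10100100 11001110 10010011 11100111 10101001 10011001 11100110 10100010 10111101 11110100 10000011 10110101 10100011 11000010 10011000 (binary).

Byte at offset 0: 0xE0 = 11100000 → 3-byte char (#1). Advance 3.
Byte at offset 3: 0xD7 = 11010111 → 2-byte char (#2). Advance 2.
Byte at offset 5: 0xF3 = 11110011 → 4-byte char (#3). Advance 4.
Byte at offset 9: 0xCE = 11001110 → 2-byte char (#4). Advance 2.
Byte at offset 11: 0xE7 = 11100111 → 3-byte char (#5). Advance 3.
Byte at offset 14: 0xE6 = 11100110 → 3-byte char (#6). Advance 3.
Byte at offset 17: 0xF4 = 11110100 → 4-byte char (#7). Advance 4.
Byte at offset 21: 0xC2 = 11000010 → 2-byte char (#8). Advance 2.
Reached end at offset 23 after 8 code points.

8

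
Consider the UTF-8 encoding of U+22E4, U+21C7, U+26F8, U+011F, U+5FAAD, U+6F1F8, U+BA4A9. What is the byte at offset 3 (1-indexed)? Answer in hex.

0xA4

1-indexed offset 3 is 0-indexed offset 2.
U+22E4 → 3-byte form E2 8B A4 at offsets 0–2.
Offset 2 falls in char 1's range; it's byte 3 of E2 8B A4 = 0xA4.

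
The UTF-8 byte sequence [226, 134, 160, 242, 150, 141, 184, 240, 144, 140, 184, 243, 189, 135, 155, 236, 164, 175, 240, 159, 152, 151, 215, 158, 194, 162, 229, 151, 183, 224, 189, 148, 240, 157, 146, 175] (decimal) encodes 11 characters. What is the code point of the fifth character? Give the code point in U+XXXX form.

Offset 0: leading byte 0xE2 = 11100010 → 3-byte char #1 = E2 86 A0.
Offset 3: leading byte 0xF2 = 11110010 → 4-byte char #2 = F2 96 8D B8.
Offset 7: leading byte 0xF0 = 11110000 → 4-byte char #3 = F0 90 8C B8.
Offset 11: leading byte 0xF3 = 11110011 → 4-byte char #4 = F3 BD 87 9B.
Offset 15: leading byte 0xEC = 11101100 → 3-byte char #5 = EC A4 AF.
Leading byte 0xEC = 11101100 matches 1110xxxx → 3-byte sequence.
Byte 1: 0xEC = 11101100, payload 1100 (4 bits).
Byte 2: 0xA4 = 10100100 (10xxxxxx ✓), payload 100100.
Byte 3: 0xAF = 10101111 (10xxxxxx ✓), payload 101111.
Concatenate: 1100100100101111 = 0xC92F (16 bits → U+C92F).

U+C92F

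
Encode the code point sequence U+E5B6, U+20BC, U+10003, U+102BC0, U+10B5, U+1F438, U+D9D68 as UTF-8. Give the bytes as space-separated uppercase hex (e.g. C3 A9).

EE 96 B6 E2 82 BC F0 90 80 83 F4 82 AF 80 E1 82 B5 F0 9F 90 B8 F3 99 B5 A8

U+E5B6: 3-byte form → EE 96 B6.
U+20BC: 3-byte form → E2 82 BC.
U+10003: 4-byte form → F0 90 80 83.
U+102BC0: 4-byte form → F4 82 AF 80.
U+10B5: 3-byte form → E1 82 B5.
U+1F438: 4-byte form → F0 9F 90 B8.
U+D9D68: 4-byte form → F3 99 B5 A8.
Concatenated (25 bytes): EE 96 B6 E2 82 BC F0 90 80 83 F4 82 AF 80 E1 82 B5 F0 9F 90 B8 F3 99 B5 A8.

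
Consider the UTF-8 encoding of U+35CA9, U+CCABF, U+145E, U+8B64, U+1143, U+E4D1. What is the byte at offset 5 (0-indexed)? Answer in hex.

0x8C

U+35CA9 → 4-byte form F0 B5 B2 A9 at offsets 0–3.
U+CCABF → 4-byte form F3 8C AA BF at offsets 4–7.
Offset 5 falls in char 2's range; it's byte 2 of F3 8C AA BF = 0x8C.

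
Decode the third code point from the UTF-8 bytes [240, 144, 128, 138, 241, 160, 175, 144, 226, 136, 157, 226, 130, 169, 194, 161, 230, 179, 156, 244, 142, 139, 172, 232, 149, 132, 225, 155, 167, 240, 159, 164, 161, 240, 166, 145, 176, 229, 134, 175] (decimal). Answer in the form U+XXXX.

Offset 0: leading byte 0xF0 = 11110000 → 4-byte char #1 = F0 90 80 8A.
Offset 4: leading byte 0xF1 = 11110001 → 4-byte char #2 = F1 A0 AF 90.
Offset 8: leading byte 0xE2 = 11100010 → 3-byte char #3 = E2 88 9D.
Leading byte 0xE2 = 11100010 matches 1110xxxx → 3-byte sequence.
Byte 1: 0xE2 = 11100010, payload 0010 (4 bits).
Byte 2: 0x88 = 10001000 (10xxxxxx ✓), payload 001000.
Byte 3: 0x9D = 10011101 (10xxxxxx ✓), payload 011101.
Concatenate: 0010001000011101 = 0x221D (16 bits → U+221D).

U+221D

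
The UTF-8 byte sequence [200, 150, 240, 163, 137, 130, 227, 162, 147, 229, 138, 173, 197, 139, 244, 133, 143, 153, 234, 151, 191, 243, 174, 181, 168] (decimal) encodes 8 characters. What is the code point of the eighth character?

Offset 0: leading byte 0xC8 = 11001000 → 2-byte char #1 = C8 96.
Offset 2: leading byte 0xF0 = 11110000 → 4-byte char #2 = F0 A3 89 82.
Offset 6: leading byte 0xE3 = 11100011 → 3-byte char #3 = E3 A2 93.
Offset 9: leading byte 0xE5 = 11100101 → 3-byte char #4 = E5 8A AD.
Offset 12: leading byte 0xC5 = 11000101 → 2-byte char #5 = C5 8B.
Offset 14: leading byte 0xF4 = 11110100 → 4-byte char #6 = F4 85 8F 99.
Offset 18: leading byte 0xEA = 11101010 → 3-byte char #7 = EA 97 BF.
Offset 21: leading byte 0xF3 = 11110011 → 4-byte char #8 = F3 AE B5 A8.
Leading byte 0xF3 = 11110011 matches 11110xxx → 4-byte sequence.
Byte 1: 0xF3 = 11110011, payload 011 (3 bits).
Byte 2: 0xAE = 10101110 (10xxxxxx ✓), payload 101110.
Byte 3: 0xB5 = 10110101 (10xxxxxx ✓), payload 110101.
Byte 4: 0xA8 = 10101000 (10xxxxxx ✓), payload 101000.
Concatenate: 011101110110101101000 = 0xEED68 (21 bits → U+EED68).

U+EED68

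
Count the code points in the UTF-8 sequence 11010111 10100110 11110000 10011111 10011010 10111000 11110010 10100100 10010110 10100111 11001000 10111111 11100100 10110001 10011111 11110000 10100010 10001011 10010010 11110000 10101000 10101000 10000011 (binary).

7

Byte at offset 0: 0xD7 = 11010111 → 2-byte char (#1). Advance 2.
Byte at offset 2: 0xF0 = 11110000 → 4-byte char (#2). Advance 4.
Byte at offset 6: 0xF2 = 11110010 → 4-byte char (#3). Advance 4.
Byte at offset 10: 0xC8 = 11001000 → 2-byte char (#4). Advance 2.
Byte at offset 12: 0xE4 = 11100100 → 3-byte char (#5). Advance 3.
Byte at offset 15: 0xF0 = 11110000 → 4-byte char (#6). Advance 4.
Byte at offset 19: 0xF0 = 11110000 → 4-byte char (#7). Advance 4.
Reached end at offset 23 after 7 code points.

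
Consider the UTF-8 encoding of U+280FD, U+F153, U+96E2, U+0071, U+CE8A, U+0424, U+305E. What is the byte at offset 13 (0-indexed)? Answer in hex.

U+280FD → 4-byte form F0 A8 83 BD at offsets 0–3.
U+F153 → 3-byte form EF 85 93 at offsets 4–6.
U+96E2 → 3-byte form E9 9B A2 at offsets 7–9.
U+0071 → 1-byte form 71 at offsets 10–10.
U+CE8A → 3-byte form EC BA 8A at offsets 11–13.
Offset 13 falls in char 5's range; it's byte 3 of EC BA 8A = 0x8A.

0x8A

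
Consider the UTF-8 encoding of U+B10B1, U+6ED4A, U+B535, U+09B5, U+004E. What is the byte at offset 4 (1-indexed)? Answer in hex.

1-indexed offset 4 is 0-indexed offset 3.
U+B10B1 → 4-byte form F2 B1 82 B1 at offsets 0–3.
Offset 3 falls in char 1's range; it's byte 4 of F2 B1 82 B1 = 0xB1.

0xB1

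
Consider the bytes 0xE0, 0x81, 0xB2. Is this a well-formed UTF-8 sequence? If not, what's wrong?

invalid (overlong encoding)

Leading byte 0xE0 = 11100000 → 3-byte form.
Continuation bytes all match 10xxxxxx. Payload decodes to 0x72.
But 0x72 < 0x800, the minimum for a 3-byte sequence — this is an overlong encoding.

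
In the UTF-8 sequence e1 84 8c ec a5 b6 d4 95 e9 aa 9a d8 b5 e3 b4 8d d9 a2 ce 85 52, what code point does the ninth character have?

U+0052

Offset 0: leading byte 0xE1 = 11100001 → 3-byte char #1 = E1 84 8C.
Offset 3: leading byte 0xEC = 11101100 → 3-byte char #2 = EC A5 B6.
Offset 6: leading byte 0xD4 = 11010100 → 2-byte char #3 = D4 95.
Offset 8: leading byte 0xE9 = 11101001 → 3-byte char #4 = E9 AA 9A.
Offset 11: leading byte 0xD8 = 11011000 → 2-byte char #5 = D8 B5.
Offset 13: leading byte 0xE3 = 11100011 → 3-byte char #6 = E3 B4 8D.
Offset 16: leading byte 0xD9 = 11011001 → 2-byte char #7 = D9 A2.
Offset 18: leading byte 0xCE = 11001110 → 2-byte char #8 = CE 85.
Offset 20: leading byte 0x52 = 01010010 → 1-byte char #9 = 52.
Leading byte 0x52 = 01010010 matches 0xxxxxxx → 1-byte sequence.
Byte 1: 0x52 = 01010010, payload 1010010 (7 bits).
Concatenate: 1010010 = 0x52 (7 bits → U+0052).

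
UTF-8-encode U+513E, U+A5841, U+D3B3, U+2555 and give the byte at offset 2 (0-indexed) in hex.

0xBE

U+513E → 3-byte form E5 84 BE at offsets 0–2.
Offset 2 falls in char 1's range; it's byte 3 of E5 84 BE = 0xBE.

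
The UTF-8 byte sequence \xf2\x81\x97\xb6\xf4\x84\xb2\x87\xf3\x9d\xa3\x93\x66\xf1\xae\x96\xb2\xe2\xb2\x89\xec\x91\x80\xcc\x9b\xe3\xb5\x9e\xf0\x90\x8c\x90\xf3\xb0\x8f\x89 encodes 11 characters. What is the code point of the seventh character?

Offset 0: leading byte 0xF2 = 11110010 → 4-byte char #1 = F2 81 97 B6.
Offset 4: leading byte 0xF4 = 11110100 → 4-byte char #2 = F4 84 B2 87.
Offset 8: leading byte 0xF3 = 11110011 → 4-byte char #3 = F3 9D A3 93.
Offset 12: leading byte 0x66 = 01100110 → 1-byte char #4 = 66.
Offset 13: leading byte 0xF1 = 11110001 → 4-byte char #5 = F1 AE 96 B2.
Offset 17: leading byte 0xE2 = 11100010 → 3-byte char #6 = E2 B2 89.
Offset 20: leading byte 0xEC = 11101100 → 3-byte char #7 = EC 91 80.
Leading byte 0xEC = 11101100 matches 1110xxxx → 3-byte sequence.
Byte 1: 0xEC = 11101100, payload 1100 (4 bits).
Byte 2: 0x91 = 10010001 (10xxxxxx ✓), payload 010001.
Byte 3: 0x80 = 10000000 (10xxxxxx ✓), payload 000000.
Concatenate: 1100010001000000 = 0xC440 (16 bits → U+C440).

U+C440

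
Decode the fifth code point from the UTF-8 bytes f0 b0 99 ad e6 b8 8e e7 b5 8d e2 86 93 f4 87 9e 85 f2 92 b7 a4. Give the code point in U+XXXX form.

Offset 0: leading byte 0xF0 = 11110000 → 4-byte char #1 = F0 B0 99 AD.
Offset 4: leading byte 0xE6 = 11100110 → 3-byte char #2 = E6 B8 8E.
Offset 7: leading byte 0xE7 = 11100111 → 3-byte char #3 = E7 B5 8D.
Offset 10: leading byte 0xE2 = 11100010 → 3-byte char #4 = E2 86 93.
Offset 13: leading byte 0xF4 = 11110100 → 4-byte char #5 = F4 87 9E 85.
Leading byte 0xF4 = 11110100 matches 11110xxx → 4-byte sequence.
Byte 1: 0xF4 = 11110100, payload 100 (3 bits).
Byte 2: 0x87 = 10000111 (10xxxxxx ✓), payload 000111.
Byte 3: 0x9E = 10011110 (10xxxxxx ✓), payload 011110.
Byte 4: 0x85 = 10000101 (10xxxxxx ✓), payload 000101.
Concatenate: 100000111011110000101 = 0x107785 (21 bits → U+107785).

U+107785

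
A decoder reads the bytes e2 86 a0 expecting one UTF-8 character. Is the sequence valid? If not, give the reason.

Leading byte 0xE2 = 11100010 → 3-byte form.
Continuation bytes 0x86=10000110, 0xA0=10100000 all match 10xxxxxx.
Decoded value 0x21A0 is ≥ 0x800 (shortest form) and not a surrogate.

valid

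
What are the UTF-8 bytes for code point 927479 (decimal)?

F3 A2 9B B7

U+E26F7 = 0xE26F7 = 927479 decimal. In range U+10000–U+10FFFF → 4-byte form: 11110xxx 10xxxxxx 10xxxxxx 10xxxxxx.
Binary (21 bits): 011100010011011110111.
Split 3+6+6+6: 011 | 100010 | 011011 | 110111.
Byte 1: 11110011 = 0xF3.
Byte 2: 10100010 = 0xA2.
Byte 3: 10011011 = 0x9B.
Byte 4: 10110111 = 0xB7.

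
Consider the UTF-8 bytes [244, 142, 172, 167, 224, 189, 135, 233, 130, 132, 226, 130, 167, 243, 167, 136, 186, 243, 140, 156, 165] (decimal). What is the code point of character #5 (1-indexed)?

U+E723A

Offset 0: leading byte 0xF4 = 11110100 → 4-byte char #1 = F4 8E AC A7.
Offset 4: leading byte 0xE0 = 11100000 → 3-byte char #2 = E0 BD 87.
Offset 7: leading byte 0xE9 = 11101001 → 3-byte char #3 = E9 82 84.
Offset 10: leading byte 0xE2 = 11100010 → 3-byte char #4 = E2 82 A7.
Offset 13: leading byte 0xF3 = 11110011 → 4-byte char #5 = F3 A7 88 BA.
Leading byte 0xF3 = 11110011 matches 11110xxx → 4-byte sequence.
Byte 1: 0xF3 = 11110011, payload 011 (3 bits).
Byte 2: 0xA7 = 10100111 (10xxxxxx ✓), payload 100111.
Byte 3: 0x88 = 10001000 (10xxxxxx ✓), payload 001000.
Byte 4: 0xBA = 10111010 (10xxxxxx ✓), payload 111010.
Concatenate: 011100111001000111010 = 0xE723A (21 bits → U+E723A).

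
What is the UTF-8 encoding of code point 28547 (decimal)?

U+6F83 = 0x6F83 = 28547 decimal. In range U+0800–U+FFFF → 3-byte form: 1110xxxx 10xxxxxx 10xxxxxx.
Binary (16 bits): 0110111110000011.
Split 4+6+6: 0110 | 111110 | 000011.
Byte 1: 11100110 = 0xE6.
Byte 2: 10111110 = 0xBE.
Byte 3: 10000011 = 0x83.

E6 BE 83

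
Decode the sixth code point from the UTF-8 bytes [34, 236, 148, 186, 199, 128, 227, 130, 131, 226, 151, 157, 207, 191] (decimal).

U+03FF

Offset 0: leading byte 0x22 = 00100010 → 1-byte char #1 = 22.
Offset 1: leading byte 0xEC = 11101100 → 3-byte char #2 = EC 94 BA.
Offset 4: leading byte 0xC7 = 11000111 → 2-byte char #3 = C7 80.
Offset 6: leading byte 0xE3 = 11100011 → 3-byte char #4 = E3 82 83.
Offset 9: leading byte 0xE2 = 11100010 → 3-byte char #5 = E2 97 9D.
Offset 12: leading byte 0xCF = 11001111 → 2-byte char #6 = CF BF.
Leading byte 0xCF = 11001111 matches 110xxxxx → 2-byte sequence.
Byte 1: 0xCF = 11001111, payload 01111 (5 bits).
Byte 2: 0xBF = 10111111 (10xxxxxx ✓), payload 111111.
Concatenate: 01111111111 = 0x3FF (11 bits → U+03FF).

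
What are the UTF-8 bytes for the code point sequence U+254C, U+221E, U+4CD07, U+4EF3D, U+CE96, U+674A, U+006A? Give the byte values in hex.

U+254C: 3-byte form → E2 95 8C.
U+221E: 3-byte form → E2 88 9E.
U+4CD07: 4-byte form → F1 8C B4 87.
U+4EF3D: 4-byte form → F1 8E BC BD.
U+CE96: 3-byte form → EC BA 96.
U+674A: 3-byte form → E6 9D 8A.
U+006A: 1-byte form → 6A.
Concatenated (21 bytes): E2 95 8C E2 88 9E F1 8C B4 87 F1 8E BC BD EC BA 96 E6 9D 8A 6A.

E2 95 8C E2 88 9E F1 8C B4 87 F1 8E BC BD EC BA 96 E6 9D 8A 6A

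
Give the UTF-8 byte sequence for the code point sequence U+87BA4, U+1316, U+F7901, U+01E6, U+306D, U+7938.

U+87BA4: 4-byte form → F2 87 AE A4.
U+1316: 3-byte form → E1 8C 96.
U+F7901: 4-byte form → F3 B7 A4 81.
U+01E6: 2-byte form → C7 A6.
U+306D: 3-byte form → E3 81 AD.
U+7938: 3-byte form → E7 A4 B8.
Concatenated (19 bytes): F2 87 AE A4 E1 8C 96 F3 B7 A4 81 C7 A6 E3 81 AD E7 A4 B8.

F2 87 AE A4 E1 8C 96 F3 B7 A4 81 C7 A6 E3 81 AD E7 A4 B8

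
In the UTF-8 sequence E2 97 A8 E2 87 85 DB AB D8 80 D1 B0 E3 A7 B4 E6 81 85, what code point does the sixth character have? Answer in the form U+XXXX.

Offset 0: leading byte 0xE2 = 11100010 → 3-byte char #1 = E2 97 A8.
Offset 3: leading byte 0xE2 = 11100010 → 3-byte char #2 = E2 87 85.
Offset 6: leading byte 0xDB = 11011011 → 2-byte char #3 = DB AB.
Offset 8: leading byte 0xD8 = 11011000 → 2-byte char #4 = D8 80.
Offset 10: leading byte 0xD1 = 11010001 → 2-byte char #5 = D1 B0.
Offset 12: leading byte 0xE3 = 11100011 → 3-byte char #6 = E3 A7 B4.
Leading byte 0xE3 = 11100011 matches 1110xxxx → 3-byte sequence.
Byte 1: 0xE3 = 11100011, payload 0011 (4 bits).
Byte 2: 0xA7 = 10100111 (10xxxxxx ✓), payload 100111.
Byte 3: 0xB4 = 10110100 (10xxxxxx ✓), payload 110100.
Concatenate: 0011100111110100 = 0x39F4 (16 bits → U+39F4).

U+39F4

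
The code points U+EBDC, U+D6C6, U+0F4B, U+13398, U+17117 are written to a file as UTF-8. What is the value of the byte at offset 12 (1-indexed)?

0x8E

1-indexed offset 12 is 0-indexed offset 11.
U+EBDC → 3-byte form EE AF 9C at offsets 0–2.
U+D6C6 → 3-byte form ED 9B 86 at offsets 3–5.
U+0F4B → 3-byte form E0 BD 8B at offsets 6–8.
U+13398 → 4-byte form F0 93 8E 98 at offsets 9–12.
Offset 11 falls in char 4's range; it's byte 3 of F0 93 8E 98 = 0x8E.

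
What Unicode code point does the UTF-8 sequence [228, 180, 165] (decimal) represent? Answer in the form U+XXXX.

Leading byte 0xE4 = 11100100 matches 1110xxxx → 3-byte sequence.
Byte 1: 0xE4 = 11100100, payload 0100 (4 bits).
Byte 2: 0xB4 = 10110100 (10xxxxxx ✓), payload 110100.
Byte 3: 0xA5 = 10100101 (10xxxxxx ✓), payload 100101.
Concatenate: 0100110100100101 = 0x4D25 (16 bits → U+4D25).

U+4D25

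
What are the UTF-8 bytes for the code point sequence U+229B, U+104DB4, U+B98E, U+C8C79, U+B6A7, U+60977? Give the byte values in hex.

E2 8A 9B F4 84 B6 B4 EB A6 8E F3 88 B1 B9 EB 9A A7 F1 A0 A5 B7

U+229B: 3-byte form → E2 8A 9B.
U+104DB4: 4-byte form → F4 84 B6 B4.
U+B98E: 3-byte form → EB A6 8E.
U+C8C79: 4-byte form → F3 88 B1 B9.
U+B6A7: 3-byte form → EB 9A A7.
U+60977: 4-byte form → F1 A0 A5 B7.
Concatenated (21 bytes): E2 8A 9B F4 84 B6 B4 EB A6 8E F3 88 B1 B9 EB 9A A7 F1 A0 A5 B7.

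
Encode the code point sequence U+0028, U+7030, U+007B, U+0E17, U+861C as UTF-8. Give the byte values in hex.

U+0028: 1-byte form → 28.
U+7030: 3-byte form → E7 80 B0.
U+007B: 1-byte form → 7B.
U+0E17: 3-byte form → E0 B8 97.
U+861C: 3-byte form → E8 98 9C.
Concatenated (11 bytes): 28 E7 80 B0 7B E0 B8 97 E8 98 9C.

28 E7 80 B0 7B E0 B8 97 E8 98 9C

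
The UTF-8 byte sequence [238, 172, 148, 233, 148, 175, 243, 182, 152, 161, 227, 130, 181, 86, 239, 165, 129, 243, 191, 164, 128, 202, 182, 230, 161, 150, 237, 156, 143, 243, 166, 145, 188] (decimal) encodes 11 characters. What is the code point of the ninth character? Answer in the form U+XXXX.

U+6856

Offset 0: leading byte 0xEE = 11101110 → 3-byte char #1 = EE AC 94.
Offset 3: leading byte 0xE9 = 11101001 → 3-byte char #2 = E9 94 AF.
Offset 6: leading byte 0xF3 = 11110011 → 4-byte char #3 = F3 B6 98 A1.
Offset 10: leading byte 0xE3 = 11100011 → 3-byte char #4 = E3 82 B5.
Offset 13: leading byte 0x56 = 01010110 → 1-byte char #5 = 56.
Offset 14: leading byte 0xEF = 11101111 → 3-byte char #6 = EF A5 81.
Offset 17: leading byte 0xF3 = 11110011 → 4-byte char #7 = F3 BF A4 80.
Offset 21: leading byte 0xCA = 11001010 → 2-byte char #8 = CA B6.
Offset 23: leading byte 0xE6 = 11100110 → 3-byte char #9 = E6 A1 96.
Leading byte 0xE6 = 11100110 matches 1110xxxx → 3-byte sequence.
Byte 1: 0xE6 = 11100110, payload 0110 (4 bits).
Byte 2: 0xA1 = 10100001 (10xxxxxx ✓), payload 100001.
Byte 3: 0x96 = 10010110 (10xxxxxx ✓), payload 010110.
Concatenate: 0110100001010110 = 0x6856 (16 bits → U+6856).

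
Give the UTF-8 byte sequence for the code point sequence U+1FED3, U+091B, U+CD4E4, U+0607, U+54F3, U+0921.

F0 9F BB 93 E0 A4 9B F3 8D 93 A4 D8 87 E5 93 B3 E0 A4 A1

U+1FED3: 4-byte form → F0 9F BB 93.
U+091B: 3-byte form → E0 A4 9B.
U+CD4E4: 4-byte form → F3 8D 93 A4.
U+0607: 2-byte form → D8 87.
U+54F3: 3-byte form → E5 93 B3.
U+0921: 3-byte form → E0 A4 A1.
Concatenated (19 bytes): F0 9F BB 93 E0 A4 9B F3 8D 93 A4 D8 87 E5 93 B3 E0 A4 A1.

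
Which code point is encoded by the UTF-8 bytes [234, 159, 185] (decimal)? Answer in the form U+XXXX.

Leading byte 0xEA = 11101010 matches 1110xxxx → 3-byte sequence.
Byte 1: 0xEA = 11101010, payload 1010 (4 bits).
Byte 2: 0x9F = 10011111 (10xxxxxx ✓), payload 011111.
Byte 3: 0xB9 = 10111001 (10xxxxxx ✓), payload 111001.
Concatenate: 1010011111111001 = 0xA7F9 (16 bits → U+A7F9).

U+A7F9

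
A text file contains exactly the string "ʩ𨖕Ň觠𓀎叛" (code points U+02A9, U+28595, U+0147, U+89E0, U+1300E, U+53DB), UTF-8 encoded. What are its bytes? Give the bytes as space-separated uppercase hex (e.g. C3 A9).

U+02A9: 2-byte form → CA A9.
U+28595: 4-byte form → F0 A8 96 95.
U+0147: 2-byte form → C5 87.
U+89E0: 3-byte form → E8 A7 A0.
U+1300E: 4-byte form → F0 93 80 8E.
U+53DB: 3-byte form → E5 8F 9B.
Concatenated (18 bytes): CA A9 F0 A8 96 95 C5 87 E8 A7 A0 F0 93 80 8E E5 8F 9B.

CA A9 F0 A8 96 95 C5 87 E8 A7 A0 F0 93 80 8E E5 8F 9B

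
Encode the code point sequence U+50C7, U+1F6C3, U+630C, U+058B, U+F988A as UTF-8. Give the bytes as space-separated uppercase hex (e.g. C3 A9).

E5 83 87 F0 9F 9B 83 E6 8C 8C D6 8B F3 B9 A2 8A

U+50C7: 3-byte form → E5 83 87.
U+1F6C3: 4-byte form → F0 9F 9B 83.
U+630C: 3-byte form → E6 8C 8C.
U+058B: 2-byte form → D6 8B.
U+F988A: 4-byte form → F3 B9 A2 8A.
Concatenated (16 bytes): E5 83 87 F0 9F 9B 83 E6 8C 8C D6 8B F3 B9 A2 8A.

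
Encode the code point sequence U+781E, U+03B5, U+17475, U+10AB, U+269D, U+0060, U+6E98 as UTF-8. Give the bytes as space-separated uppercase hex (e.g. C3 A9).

U+781E: 3-byte form → E7 A0 9E.
U+03B5: 2-byte form → CE B5.
U+17475: 4-byte form → F0 97 91 B5.
U+10AB: 3-byte form → E1 82 AB.
U+269D: 3-byte form → E2 9A 9D.
U+0060: 1-byte form → 60.
U+6E98: 3-byte form → E6 BA 98.
Concatenated (19 bytes): E7 A0 9E CE B5 F0 97 91 B5 E1 82 AB E2 9A 9D 60 E6 BA 98.

E7 A0 9E CE B5 F0 97 91 B5 E1 82 AB E2 9A 9D 60 E6 BA 98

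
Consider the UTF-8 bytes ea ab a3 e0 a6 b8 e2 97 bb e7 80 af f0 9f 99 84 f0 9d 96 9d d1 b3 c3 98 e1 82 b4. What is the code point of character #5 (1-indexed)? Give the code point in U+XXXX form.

U+1F644

Offset 0: leading byte 0xEA = 11101010 → 3-byte char #1 = EA AB A3.
Offset 3: leading byte 0xE0 = 11100000 → 3-byte char #2 = E0 A6 B8.
Offset 6: leading byte 0xE2 = 11100010 → 3-byte char #3 = E2 97 BB.
Offset 9: leading byte 0xE7 = 11100111 → 3-byte char #4 = E7 80 AF.
Offset 12: leading byte 0xF0 = 11110000 → 4-byte char #5 = F0 9F 99 84.
Leading byte 0xF0 = 11110000 matches 11110xxx → 4-byte sequence.
Byte 1: 0xF0 = 11110000, payload 000 (3 bits).
Byte 2: 0x9F = 10011111 (10xxxxxx ✓), payload 011111.
Byte 3: 0x99 = 10011001 (10xxxxxx ✓), payload 011001.
Byte 4: 0x84 = 10000100 (10xxxxxx ✓), payload 000100.
Concatenate: 000011111011001000100 = 0x1F644 (21 bits → U+1F644).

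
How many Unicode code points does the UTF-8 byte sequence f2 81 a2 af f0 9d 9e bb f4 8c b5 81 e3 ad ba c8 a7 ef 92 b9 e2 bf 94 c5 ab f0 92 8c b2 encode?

Byte at offset 0: 0xF2 = 11110010 → 4-byte char (#1). Advance 4.
Byte at offset 4: 0xF0 = 11110000 → 4-byte char (#2). Advance 4.
Byte at offset 8: 0xF4 = 11110100 → 4-byte char (#3). Advance 4.
Byte at offset 12: 0xE3 = 11100011 → 3-byte char (#4). Advance 3.
Byte at offset 15: 0xC8 = 11001000 → 2-byte char (#5). Advance 2.
Byte at offset 17: 0xEF = 11101111 → 3-byte char (#6). Advance 3.
Byte at offset 20: 0xE2 = 11100010 → 3-byte char (#7). Advance 3.
Byte at offset 23: 0xC5 = 11000101 → 2-byte char (#8). Advance 2.
Byte at offset 25: 0xF0 = 11110000 → 4-byte char (#9). Advance 4.
Reached end at offset 29 after 9 code points.

9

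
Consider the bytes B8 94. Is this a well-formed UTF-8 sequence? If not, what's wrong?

invalid (continuation byte with no leading byte)

Byte 0xB8 = 10111000 has the form 10xxxxxx — a continuation byte — but there is no preceding leading byte.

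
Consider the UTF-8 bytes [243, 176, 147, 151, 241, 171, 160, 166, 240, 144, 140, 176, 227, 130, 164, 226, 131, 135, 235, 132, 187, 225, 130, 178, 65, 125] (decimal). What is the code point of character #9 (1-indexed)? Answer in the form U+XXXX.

U+007D

Offset 0: leading byte 0xF3 = 11110011 → 4-byte char #1 = F3 B0 93 97.
Offset 4: leading byte 0xF1 = 11110001 → 4-byte char #2 = F1 AB A0 A6.
Offset 8: leading byte 0xF0 = 11110000 → 4-byte char #3 = F0 90 8C B0.
Offset 12: leading byte 0xE3 = 11100011 → 3-byte char #4 = E3 82 A4.
Offset 15: leading byte 0xE2 = 11100010 → 3-byte char #5 = E2 83 87.
Offset 18: leading byte 0xEB = 11101011 → 3-byte char #6 = EB 84 BB.
Offset 21: leading byte 0xE1 = 11100001 → 3-byte char #7 = E1 82 B2.
Offset 24: leading byte 0x41 = 01000001 → 1-byte char #8 = 41.
Offset 25: leading byte 0x7D = 01111101 → 1-byte char #9 = 7D.
Leading byte 0x7D = 01111101 matches 0xxxxxxx → 1-byte sequence.
Byte 1: 0x7D = 01111101, payload 1111101 (7 bits).
Concatenate: 1111101 = 0x7D (7 bits → U+007D).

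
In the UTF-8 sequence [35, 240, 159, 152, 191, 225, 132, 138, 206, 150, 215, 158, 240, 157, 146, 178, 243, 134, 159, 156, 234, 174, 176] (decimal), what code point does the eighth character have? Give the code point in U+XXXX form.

U+ABB0

Offset 0: leading byte 0x23 = 00100011 → 1-byte char #1 = 23.
Offset 1: leading byte 0xF0 = 11110000 → 4-byte char #2 = F0 9F 98 BF.
Offset 5: leading byte 0xE1 = 11100001 → 3-byte char #3 = E1 84 8A.
Offset 8: leading byte 0xCE = 11001110 → 2-byte char #4 = CE 96.
Offset 10: leading byte 0xD7 = 11010111 → 2-byte char #5 = D7 9E.
Offset 12: leading byte 0xF0 = 11110000 → 4-byte char #6 = F0 9D 92 B2.
Offset 16: leading byte 0xF3 = 11110011 → 4-byte char #7 = F3 86 9F 9C.
Offset 20: leading byte 0xEA = 11101010 → 3-byte char #8 = EA AE B0.
Leading byte 0xEA = 11101010 matches 1110xxxx → 3-byte sequence.
Byte 1: 0xEA = 11101010, payload 1010 (4 bits).
Byte 2: 0xAE = 10101110 (10xxxxxx ✓), payload 101110.
Byte 3: 0xB0 = 10110000 (10xxxxxx ✓), payload 110000.
Concatenate: 1010101110110000 = 0xABB0 (16 bits → U+ABB0).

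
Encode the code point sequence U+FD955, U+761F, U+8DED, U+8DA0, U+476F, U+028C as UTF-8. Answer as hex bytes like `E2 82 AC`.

U+FD955: 4-byte form → F3 BD A5 95.
U+761F: 3-byte form → E7 98 9F.
U+8DED: 3-byte form → E8 B7 AD.
U+8DA0: 3-byte form → E8 B6 A0.
U+476F: 3-byte form → E4 9D AF.
U+028C: 2-byte form → CA 8C.
Concatenated (18 bytes): F3 BD A5 95 E7 98 9F E8 B7 AD E8 B6 A0 E4 9D AF CA 8C.

F3 BD A5 95 E7 98 9F E8 B7 AD E8 B6 A0 E4 9D AF CA 8C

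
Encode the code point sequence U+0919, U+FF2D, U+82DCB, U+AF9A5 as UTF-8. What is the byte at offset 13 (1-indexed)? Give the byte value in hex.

1-indexed offset 13 is 0-indexed offset 12.
U+0919 → 3-byte form E0 A4 99 at offsets 0–2.
U+FF2D → 3-byte form EF BC AD at offsets 3–5.
U+82DCB → 4-byte form F2 82 B7 8B at offsets 6–9.
U+AF9A5 → 4-byte form F2 AF A6 A5 at offsets 10–13.
Offset 12 falls in char 4's range; it's byte 3 of F2 AF A6 A5 = 0xA6.

0xA6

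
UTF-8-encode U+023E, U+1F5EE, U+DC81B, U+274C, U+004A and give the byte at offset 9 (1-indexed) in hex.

0xA0

1-indexed offset 9 is 0-indexed offset 8.
U+023E → 2-byte form C8 BE at offsets 0–1.
U+1F5EE → 4-byte form F0 9F 97 AE at offsets 2–5.
U+DC81B → 4-byte form F3 9C A0 9B at offsets 6–9.
Offset 8 falls in char 3's range; it's byte 3 of F3 9C A0 9B = 0xA0.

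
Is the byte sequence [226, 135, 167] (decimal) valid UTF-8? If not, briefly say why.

valid

Leading byte 0xE2 = 11100010 → 3-byte form.
Continuation bytes 0x87=10000111, 0xA7=10100111 all match 10xxxxxx.
Decoded value 0x21E7 is ≥ 0x800 (shortest form) and not a surrogate.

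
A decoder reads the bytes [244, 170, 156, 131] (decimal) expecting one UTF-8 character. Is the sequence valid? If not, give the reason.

invalid (encodes a value above U+10FFFF)

Leading byte 0xF4 = 11110100 → 4-byte form.
Payload = 0x12A703, which exceeds U+10FFFF, the maximum Unicode code point. (Leading bytes F5–FF, or F4 followed by ≥ 0x90, are invalid.)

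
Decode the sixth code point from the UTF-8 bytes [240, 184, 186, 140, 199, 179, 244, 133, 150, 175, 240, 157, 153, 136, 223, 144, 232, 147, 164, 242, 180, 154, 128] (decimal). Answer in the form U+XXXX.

Offset 0: leading byte 0xF0 = 11110000 → 4-byte char #1 = F0 B8 BA 8C.
Offset 4: leading byte 0xC7 = 11000111 → 2-byte char #2 = C7 B3.
Offset 6: leading byte 0xF4 = 11110100 → 4-byte char #3 = F4 85 96 AF.
Offset 10: leading byte 0xF0 = 11110000 → 4-byte char #4 = F0 9D 99 88.
Offset 14: leading byte 0xDF = 11011111 → 2-byte char #5 = DF 90.
Offset 16: leading byte 0xE8 = 11101000 → 3-byte char #6 = E8 93 A4.
Leading byte 0xE8 = 11101000 matches 1110xxxx → 3-byte sequence.
Byte 1: 0xE8 = 11101000, payload 1000 (4 bits).
Byte 2: 0x93 = 10010011 (10xxxxxx ✓), payload 010011.
Byte 3: 0xA4 = 10100100 (10xxxxxx ✓), payload 100100.
Concatenate: 1000010011100100 = 0x84E4 (16 bits → U+84E4).

U+84E4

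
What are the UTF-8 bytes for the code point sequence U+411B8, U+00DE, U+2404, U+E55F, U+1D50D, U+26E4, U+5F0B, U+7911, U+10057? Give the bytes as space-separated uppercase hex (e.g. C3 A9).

F1 81 86 B8 C3 9E E2 90 84 EE 95 9F F0 9D 94 8D E2 9B A4 E5 BC 8B E7 A4 91 F0 90 81 97

U+411B8: 4-byte form → F1 81 86 B8.
U+00DE: 2-byte form → C3 9E.
U+2404: 3-byte form → E2 90 84.
U+E55F: 3-byte form → EE 95 9F.
U+1D50D: 4-byte form → F0 9D 94 8D.
U+26E4: 3-byte form → E2 9B A4.
U+5F0B: 3-byte form → E5 BC 8B.
U+7911: 3-byte form → E7 A4 91.
U+10057: 4-byte form → F0 90 81 97.
Concatenated (29 bytes): F1 81 86 B8 C3 9E E2 90 84 EE 95 9F F0 9D 94 8D E2 9B A4 E5 BC 8B E7 A4 91 F0 90 81 97.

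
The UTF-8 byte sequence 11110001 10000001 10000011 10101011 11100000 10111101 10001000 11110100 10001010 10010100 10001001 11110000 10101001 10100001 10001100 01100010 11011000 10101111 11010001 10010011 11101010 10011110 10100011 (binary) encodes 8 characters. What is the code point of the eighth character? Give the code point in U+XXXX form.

Offset 0: leading byte 0xF1 = 11110001 → 4-byte char #1 = F1 81 83 AB.
Offset 4: leading byte 0xE0 = 11100000 → 3-byte char #2 = E0 BD 88.
Offset 7: leading byte 0xF4 = 11110100 → 4-byte char #3 = F4 8A 94 89.
Offset 11: leading byte 0xF0 = 11110000 → 4-byte char #4 = F0 A9 A1 8C.
Offset 15: leading byte 0x62 = 01100010 → 1-byte char #5 = 62.
Offset 16: leading byte 0xD8 = 11011000 → 2-byte char #6 = D8 AF.
Offset 18: leading byte 0xD1 = 11010001 → 2-byte char #7 = D1 93.
Offset 20: leading byte 0xEA = 11101010 → 3-byte char #8 = EA 9E A3.
Leading byte 0xEA = 11101010 matches 1110xxxx → 3-byte sequence.
Byte 1: 0xEA = 11101010, payload 1010 (4 bits).
Byte 2: 0x9E = 10011110 (10xxxxxx ✓), payload 011110.
Byte 3: 0xA3 = 10100011 (10xxxxxx ✓), payload 100011.
Concatenate: 1010011110100011 = 0xA7A3 (16 bits → U+A7A3).

U+A7A3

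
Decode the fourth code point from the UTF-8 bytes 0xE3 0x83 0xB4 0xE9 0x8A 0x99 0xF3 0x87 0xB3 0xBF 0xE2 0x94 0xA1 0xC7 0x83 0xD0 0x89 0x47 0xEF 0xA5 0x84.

U+2521

Offset 0: leading byte 0xE3 = 11100011 → 3-byte char #1 = E3 83 B4.
Offset 3: leading byte 0xE9 = 11101001 → 3-byte char #2 = E9 8A 99.
Offset 6: leading byte 0xF3 = 11110011 → 4-byte char #3 = F3 87 B3 BF.
Offset 10: leading byte 0xE2 = 11100010 → 3-byte char #4 = E2 94 A1.
Leading byte 0xE2 = 11100010 matches 1110xxxx → 3-byte sequence.
Byte 1: 0xE2 = 11100010, payload 0010 (4 bits).
Byte 2: 0x94 = 10010100 (10xxxxxx ✓), payload 010100.
Byte 3: 0xA1 = 10100001 (10xxxxxx ✓), payload 100001.
Concatenate: 0010010100100001 = 0x2521 (16 bits → U+2521).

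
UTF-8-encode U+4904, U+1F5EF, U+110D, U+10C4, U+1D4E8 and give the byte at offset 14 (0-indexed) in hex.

U+4904 → 3-byte form E4 A4 84 at offsets 0–2.
U+1F5EF → 4-byte form F0 9F 97 AF at offsets 3–6.
U+110D → 3-byte form E1 84 8D at offsets 7–9.
U+10C4 → 3-byte form E1 83 84 at offsets 10–12.
U+1D4E8 → 4-byte form F0 9D 93 A8 at offsets 13–16.
Offset 14 falls in char 5's range; it's byte 2 of F0 9D 93 A8 = 0x9D.

0x9D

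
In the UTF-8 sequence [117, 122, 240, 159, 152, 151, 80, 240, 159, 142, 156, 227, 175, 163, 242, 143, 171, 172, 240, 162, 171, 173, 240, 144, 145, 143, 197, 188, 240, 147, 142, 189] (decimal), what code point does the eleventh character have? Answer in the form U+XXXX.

Offset 0: leading byte 0x75 = 01110101 → 1-byte char #1 = 75.
Offset 1: leading byte 0x7A = 01111010 → 1-byte char #2 = 7A.
Offset 2: leading byte 0xF0 = 11110000 → 4-byte char #3 = F0 9F 98 97.
Offset 6: leading byte 0x50 = 01010000 → 1-byte char #4 = 50.
Offset 7: leading byte 0xF0 = 11110000 → 4-byte char #5 = F0 9F 8E 9C.
Offset 11: leading byte 0xE3 = 11100011 → 3-byte char #6 = E3 AF A3.
Offset 14: leading byte 0xF2 = 11110010 → 4-byte char #7 = F2 8F AB AC.
Offset 18: leading byte 0xF0 = 11110000 → 4-byte char #8 = F0 A2 AB AD.
Offset 22: leading byte 0xF0 = 11110000 → 4-byte char #9 = F0 90 91 8F.
Offset 26: leading byte 0xC5 = 11000101 → 2-byte char #10 = C5 BC.
Offset 28: leading byte 0xF0 = 11110000 → 4-byte char #11 = F0 93 8E BD.
Leading byte 0xF0 = 11110000 matches 11110xxx → 4-byte sequence.
Byte 1: 0xF0 = 11110000, payload 000 (3 bits).
Byte 2: 0x93 = 10010011 (10xxxxxx ✓), payload 010011.
Byte 3: 0x8E = 10001110 (10xxxxxx ✓), payload 001110.
Byte 4: 0xBD = 10111101 (10xxxxxx ✓), payload 111101.
Concatenate: 000010011001110111101 = 0x133BD (21 bits → U+133BD).

U+133BD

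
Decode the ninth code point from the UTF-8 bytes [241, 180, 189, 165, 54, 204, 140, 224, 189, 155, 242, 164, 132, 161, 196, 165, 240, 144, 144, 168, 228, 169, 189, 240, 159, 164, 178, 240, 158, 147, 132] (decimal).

U+1F932

Offset 0: leading byte 0xF1 = 11110001 → 4-byte char #1 = F1 B4 BD A5.
Offset 4: leading byte 0x36 = 00110110 → 1-byte char #2 = 36.
Offset 5: leading byte 0xCC = 11001100 → 2-byte char #3 = CC 8C.
Offset 7: leading byte 0xE0 = 11100000 → 3-byte char #4 = E0 BD 9B.
Offset 10: leading byte 0xF2 = 11110010 → 4-byte char #5 = F2 A4 84 A1.
Offset 14: leading byte 0xC4 = 11000100 → 2-byte char #6 = C4 A5.
Offset 16: leading byte 0xF0 = 11110000 → 4-byte char #7 = F0 90 90 A8.
Offset 20: leading byte 0xE4 = 11100100 → 3-byte char #8 = E4 A9 BD.
Offset 23: leading byte 0xF0 = 11110000 → 4-byte char #9 = F0 9F A4 B2.
Leading byte 0xF0 = 11110000 matches 11110xxx → 4-byte sequence.
Byte 1: 0xF0 = 11110000, payload 000 (3 bits).
Byte 2: 0x9F = 10011111 (10xxxxxx ✓), payload 011111.
Byte 3: 0xA4 = 10100100 (10xxxxxx ✓), payload 100100.
Byte 4: 0xB2 = 10110010 (10xxxxxx ✓), payload 110010.
Concatenate: 000011111100100110010 = 0x1F932 (21 bits → U+1F932).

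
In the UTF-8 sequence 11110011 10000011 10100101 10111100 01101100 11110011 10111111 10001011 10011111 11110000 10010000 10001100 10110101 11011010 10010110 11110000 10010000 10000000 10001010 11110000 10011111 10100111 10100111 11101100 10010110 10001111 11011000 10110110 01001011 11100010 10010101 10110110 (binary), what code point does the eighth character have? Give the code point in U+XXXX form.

U+C58F

Offset 0: leading byte 0xF3 = 11110011 → 4-byte char #1 = F3 83 A5 BC.
Offset 4: leading byte 0x6C = 01101100 → 1-byte char #2 = 6C.
Offset 5: leading byte 0xF3 = 11110011 → 4-byte char #3 = F3 BF 8B 9F.
Offset 9: leading byte 0xF0 = 11110000 → 4-byte char #4 = F0 90 8C B5.
Offset 13: leading byte 0xDA = 11011010 → 2-byte char #5 = DA 96.
Offset 15: leading byte 0xF0 = 11110000 → 4-byte char #6 = F0 90 80 8A.
Offset 19: leading byte 0xF0 = 11110000 → 4-byte char #7 = F0 9F A7 A7.
Offset 23: leading byte 0xEC = 11101100 → 3-byte char #8 = EC 96 8F.
Leading byte 0xEC = 11101100 matches 1110xxxx → 3-byte sequence.
Byte 1: 0xEC = 11101100, payload 1100 (4 bits).
Byte 2: 0x96 = 10010110 (10xxxxxx ✓), payload 010110.
Byte 3: 0x8F = 10001111 (10xxxxxx ✓), payload 001111.
Concatenate: 1100010110001111 = 0xC58F (16 bits → U+C58F).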